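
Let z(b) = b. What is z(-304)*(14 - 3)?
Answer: -3344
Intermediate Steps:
z(-304)*(14 - 3) = -304*(14 - 3) = -304*11 = -3344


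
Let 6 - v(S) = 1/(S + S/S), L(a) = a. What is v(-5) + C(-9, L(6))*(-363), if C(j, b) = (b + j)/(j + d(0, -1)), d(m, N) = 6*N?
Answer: -1327/20 ≈ -66.350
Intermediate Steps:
C(j, b) = (b + j)/(-6 + j) (C(j, b) = (b + j)/(j + 6*(-1)) = (b + j)/(j - 6) = (b + j)/(-6 + j))
v(S) = 6 - 1/(1 + S) (v(S) = 6 - 1/(S + S/S) = 6 - 1/(S + 1) = 6 - 1/(1 + S))
v(-5) + C(-9, L(6))*(-363) = (5 + 6*(-5))/(1 - 5) + ((6 - 9)/(-6 - 9))*(-363) = (5 - 30)/(-4) + (-3/(-15))*(-363) = -¼*(-25) - 1/15*(-3)*(-363) = 25/4 + (⅕)*(-363) = 25/4 - 363/5 = -1327/20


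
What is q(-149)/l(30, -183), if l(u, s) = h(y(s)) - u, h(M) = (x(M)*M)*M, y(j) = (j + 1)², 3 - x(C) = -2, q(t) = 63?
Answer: 63/5485996850 ≈ 1.1484e-8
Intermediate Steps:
x(C) = 5 (x(C) = 3 - 1*(-2) = 3 + 2 = 5)
y(j) = (1 + j)²
h(M) = 5*M² (h(M) = (5*M)*M = 5*M²)
l(u, s) = -u + 5*(1 + s)⁴ (l(u, s) = 5*((1 + s)²)² - u = 5*(1 + s)⁴ - u = -u + 5*(1 + s)⁴)
q(-149)/l(30, -183) = 63/(-1*30 + 5*(1 - 183)⁴) = 63/(-30 + 5*(-182)⁴) = 63/(-30 + 5*1097199376) = 63/(-30 + 5485996880) = 63/5485996850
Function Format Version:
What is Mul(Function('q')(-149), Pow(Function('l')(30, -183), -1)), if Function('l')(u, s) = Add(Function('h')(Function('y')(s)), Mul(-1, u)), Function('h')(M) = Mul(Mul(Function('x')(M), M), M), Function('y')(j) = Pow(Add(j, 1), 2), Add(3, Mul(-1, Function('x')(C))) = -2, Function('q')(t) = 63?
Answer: Rational(63, 5485996850) ≈ 1.1484e-8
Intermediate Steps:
Function('x')(C) = 5 (Function('x')(C) = Add(3, Mul(-1, -2)) = Add(3, 2) = 5)
Function('y')(j) = Pow(Add(1, j), 2)
Function('h')(M) = Mul(5, Pow(M, 2)) (Function('h')(M) = Mul(Mul(5, M), M) = Mul(5, Pow(M, 2)))
Function('l')(u, s) = Add(Mul(-1, u), Mul(5, Pow(Add(1, s), 4))) (Function('l')(u, s) = Add(Mul(5, Pow(Pow(Add(1, s), 2), 2)), Mul(-1, u)) = Add(Mul(5, Pow(Add(1, s), 4)), Mul(-1, u)) = Add(Mul(-1, u), Mul(5, Pow(Add(1, s), 4))))
Mul(Function('q')(-149), Pow(Function('l')(30, -183), -1)) = Mul(63, Pow(Add(Mul(-1, 30), Mul(5, Pow(Add(1, -183), 4))), -1)) = Mul(63, Pow(Add(-30, Mul(5, Pow(-182, 4))), -1)) = Mul(63, Pow(Add(-30, Mul(5, 1097199376)), -1)) = Mul(63, Pow(Add(-30, 5485996880), -1)) = Mul(63, Pow(5485996850, -1)) = Mul(63, Rational(1, 5485996850)) = Rational(63, 5485996850)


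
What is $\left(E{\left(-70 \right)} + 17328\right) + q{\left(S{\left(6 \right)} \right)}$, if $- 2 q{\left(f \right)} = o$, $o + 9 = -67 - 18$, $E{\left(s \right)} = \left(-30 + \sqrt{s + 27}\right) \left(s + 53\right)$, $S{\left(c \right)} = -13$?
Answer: $17885 - 17 i \sqrt{43} \approx 17885.0 - 111.48 i$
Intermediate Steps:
$E{\left(s \right)} = \left(-30 + \sqrt{27 + s}\right) \left(53 + s\right)$
$o = -94$ ($o = -9 - 85 = -94$)
$q{\left(f \right)} = 47$ ($q{\left(f \right)} = \left(- \frac{1}{2}\right) \left(-94\right) = 47$)
$\left(E{\left(-70 \right)} + 17328\right) + q{\left(S{\left(6 \right)} \right)} = \left(\left(-1590 - -2100 + 53 \sqrt{27 - 70} - 70 \sqrt{27 - 70}\right) + 17328\right) + 47 = \left(\left(-1590 + 2100 + 53 \sqrt{-43} - 70 \sqrt{-43}\right) + 17328\right) + 47 = \left(\left(-1590 + 2100 + 53 i \sqrt{43} - 70 i \sqrt{43}\right) + 17328\right) + 47 = \left(\left(510 - 17 i \sqrt{43}\right) + 17328\right) + 47 = \left(17838 - 17 i \sqrt{43}\right) + 47 = 17885 - 17 i \sqrt{43}$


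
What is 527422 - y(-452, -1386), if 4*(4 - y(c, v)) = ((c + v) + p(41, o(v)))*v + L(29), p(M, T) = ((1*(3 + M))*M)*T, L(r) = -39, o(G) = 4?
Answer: -5344275/4 ≈ -1.3361e+6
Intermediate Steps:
p(M, T) = M*T*(3 + M) (p(M, T) = ((3 + M)*M)*T = (M*(3 + M))*T = M*T*(3 + M))
y(c, v) = 55/4 - v*(7216 + c + v)/4 (y(c, v) = 4 - (((c + v) + 41*4*(3 + 41))*v - 39)/4 = 4 - (((c + v) + 41*4*44)*v - 39)/4 = 4 - (((c + v) + 7216)*v - 39)/4 = 4 - ((7216 + c + v)*v - 39)/4 = 4 - (v*(7216 + c + v) - 39)/4 = 4 - (-39 + v*(7216 + c + v))/4 = 4 + (39/4 - v*(7216 + c + v)/4) = 55/4 - v*(7216 + c + v)/4)
527422 - y(-452, -1386) = 527422 - (55/4 - 1804*(-1386) - ¼*(-1386)² - ¼*(-452)*(-1386)) = 527422 - (55/4 + 2500344 - ¼*1920996 - 156618) = 527422 - (55/4 + 2500344 - 480249 - 156618) = 527422 - 1*7453963/4 = 527422 - 7453963/4 = -5344275/4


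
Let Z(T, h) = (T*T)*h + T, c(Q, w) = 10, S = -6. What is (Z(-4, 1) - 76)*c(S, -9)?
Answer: -640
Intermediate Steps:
Z(T, h) = T + h*T² (Z(T, h) = T²*h + T = h*T² + T = T + h*T²)
(Z(-4, 1) - 76)*c(S, -9) = (-4*(1 - 4*1) - 76)*10 = (-4*(1 - 4) - 76)*10 = (-4*(-3) - 76)*10 = (12 - 76)*10 = -64*10 = -640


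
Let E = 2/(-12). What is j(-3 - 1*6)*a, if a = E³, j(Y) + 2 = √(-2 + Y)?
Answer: 1/108 - I*√11/216 ≈ 0.0092593 - 0.015355*I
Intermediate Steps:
E = -⅙ (E = 2*(-1/12) = -⅙ ≈ -0.16667)
j(Y) = -2 + √(-2 + Y)
a = -1/216 (a = (-⅙)³ = -1/216 ≈ -0.0046296)
j(-3 - 1*6)*a = (-2 + √(-2 + (-3 - 1*6)))*(-1/216) = (-2 + √(-2 + (-3 - 6)))*(-1/216) = (-2 + √(-2 - 9))*(-1/216) = (-2 + √(-11))*(-1/216) = (-2 + I*√11)*(-1/216) = 1/108 - I*√11/216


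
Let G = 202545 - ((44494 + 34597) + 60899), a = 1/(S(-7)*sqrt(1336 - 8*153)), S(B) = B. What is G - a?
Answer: 62555 + sqrt(7)/196 ≈ 62555.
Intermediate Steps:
a = -sqrt(7)/196 (a = 1/(-7*sqrt(1336 - 8*153)) = 1/(-7*sqrt(1336 - 1224)) = 1/(-28*sqrt(7)) = -sqrt(7)/196 ≈ -0.013499)
G = 62555 (G = 202545 - (79091 + 60899) = 202545 - 1*139990 = 202545 - 139990 = 62555)
G - a = 62555 - (-1)*sqrt(7)/196 = 62555 + sqrt(7)/196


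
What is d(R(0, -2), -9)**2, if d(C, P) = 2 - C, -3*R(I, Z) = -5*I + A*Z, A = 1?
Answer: 16/9 ≈ 1.7778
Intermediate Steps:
R(I, Z) = -Z/3 + 5*I/3 (R(I, Z) = -(-5*I + 1*Z)/3 = -(-5*I + Z)/3 = -(Z - 5*I)/3 = -Z/3 + 5*I/3)
d(R(0, -2), -9)**2 = (2 - (-1/3*(-2) + (5/3)*0))**2 = (2 - (2/3 + 0))**2 = (2 - 1*2/3)**2 = (2 - 2/3)**2 = (4/3)**2 = 16/9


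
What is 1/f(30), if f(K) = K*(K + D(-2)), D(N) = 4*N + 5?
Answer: 1/810 ≈ 0.0012346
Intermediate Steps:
D(N) = 5 + 4*N
f(K) = K*(-3 + K) (f(K) = K*(K + (5 + 4*(-2))) = K*(K + (5 - 8)) = K*(K - 3) = K*(-3 + K))
1/f(30) = 1/(30*(-3 + 30)) = 1/(30*27) = 1/810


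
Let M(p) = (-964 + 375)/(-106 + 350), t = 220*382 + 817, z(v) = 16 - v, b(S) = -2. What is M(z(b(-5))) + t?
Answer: 20704519/244 ≈ 84855.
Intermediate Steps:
t = 84857 (t = 84040 + 817 = 84857)
M(p) = -589/244
M(z(b(-5))) + t = -589/244 + 84857 = 20704519/244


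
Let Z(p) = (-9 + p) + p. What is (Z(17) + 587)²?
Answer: 374544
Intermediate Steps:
Z(p) = -9 + 2*p
(Z(17) + 587)² = ((-9 + 2*17) + 587)² = ((-9 + 34) + 587)² = (25 + 587)² = 612² = 374544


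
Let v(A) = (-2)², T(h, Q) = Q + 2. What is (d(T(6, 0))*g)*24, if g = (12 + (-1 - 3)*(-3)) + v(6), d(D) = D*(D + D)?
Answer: 5376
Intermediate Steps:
T(h, Q) = 2 + Q
v(A) = 4
d(D) = 2*D² (d(D) = D*(2*D) = 2*D²)
g = 28 (g = (12 + (-1 - 3)*(-3)) + 4 = (12 - 4*(-3)) + 4 = (12 + 12) + 4 = 24 + 4 = 28)
(d(T(6, 0))*g)*24 = ((2*(2 + 0)²)*28)*24 = ((2*2²)*28)*24 = ((2*4)*28)*24 = (8*28)*24 = 224*24 = 5376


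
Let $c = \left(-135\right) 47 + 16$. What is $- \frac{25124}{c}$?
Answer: $\frac{25124}{6329} \approx 3.9697$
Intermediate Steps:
$c = -6329$ ($c = -6345 + 16 = -6329$)
$- \frac{25124}{c} = - \frac{25124}{-6329} = \left(-25124\right) \left(- \frac{1}{6329}\right) = \frac{25124}{6329}$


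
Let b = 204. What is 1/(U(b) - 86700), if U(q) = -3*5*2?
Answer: -1/86730 ≈ -1.1530e-5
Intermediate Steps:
U(q) = -30 (U(q) = -15*2 = -30)
1/(U(b) - 86700) = 1/(-30 - 86700) = 1/(-86730) = -1/86730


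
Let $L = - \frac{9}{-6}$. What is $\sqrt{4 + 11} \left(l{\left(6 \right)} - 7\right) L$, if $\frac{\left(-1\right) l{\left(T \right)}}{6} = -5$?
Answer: $\frac{69 \sqrt{15}}{2} \approx 133.62$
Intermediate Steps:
$L = \frac{3}{2}$ ($L = \left(-9\right) \left(- \frac{1}{6}\right) = \frac{3}{2} \approx 1.5$)
$l{\left(T \right)} = 30$ ($l{\left(T \right)} = \left(-6\right) \left(-5\right) = 30$)
$\sqrt{4 + 11} \left(l{\left(6 \right)} - 7\right) L = \sqrt{4 + 11} \left(30 - 7\right) \frac{3}{2} = \sqrt{15} \cdot 23 \cdot \frac{3}{2} = 23 \sqrt{15} \cdot \frac{3}{2} = \frac{69 \sqrt{15}}{2}$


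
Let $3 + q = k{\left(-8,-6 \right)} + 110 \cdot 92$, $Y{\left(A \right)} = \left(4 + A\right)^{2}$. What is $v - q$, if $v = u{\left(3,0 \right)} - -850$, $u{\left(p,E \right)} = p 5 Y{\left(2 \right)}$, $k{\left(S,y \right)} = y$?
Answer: $-8721$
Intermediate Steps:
$u{\left(p,E \right)} = 180 p$ ($u{\left(p,E \right)} = p 5 \left(4 + 2\right)^{2} = 5 p 6^{2} = 5 p 36 = 180 p$)
$v = 1390$ ($v = 180 \cdot 3 - -850 = 540 + 850 = 1390$)
$q = 10111$ ($q = -3 + \left(-6 + 110 \cdot 92\right) = -3 + \left(-6 + 10120\right) = -3 + 10114 = 10111$)
$v - q = 1390 - 10111 = -8721$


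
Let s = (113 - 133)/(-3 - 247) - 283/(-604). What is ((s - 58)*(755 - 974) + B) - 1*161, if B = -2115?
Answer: 155618623/15100 ≈ 10306.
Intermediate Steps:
s = 8283/15100 (s = -20/(-250) - 283*(-1/604) = -20*(-1/250) + 283/604 = 2/25 + 283/604 = 8283/15100 ≈ 0.54854)
((s - 58)*(755 - 974) + B) - 1*161 = ((8283/15100 - 58)*(755 - 974) - 2115) - 1*161 = (-867517/15100*(-219) - 2115) - 161 = (189986223/15100 - 2115) - 161 = 158049723/15100 - 161 = 155618623/15100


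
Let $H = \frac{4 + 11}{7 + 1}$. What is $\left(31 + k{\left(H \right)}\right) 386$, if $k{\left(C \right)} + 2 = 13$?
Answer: $16212$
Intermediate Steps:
$H = \frac{15}{8} \approx 1.875$
$k{\left(C \right)} = 11$ ($k{\left(C \right)} = -2 + 13 = 11$)
$\left(31 + k{\left(H \right)}\right) 386 = \left(31 + 11\right) 386 = 42 \cdot 386 = 16212$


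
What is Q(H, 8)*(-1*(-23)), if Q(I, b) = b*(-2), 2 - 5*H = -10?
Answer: -368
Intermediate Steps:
H = 12/5 (H = 2/5 - 1/5*(-10) = 2/5 + 2 = 12/5 ≈ 2.4000)
Q(I, b) = -2*b
Q(H, 8)*(-1*(-23)) = (-2*8)*(-1*(-23)) = -16*23 = -368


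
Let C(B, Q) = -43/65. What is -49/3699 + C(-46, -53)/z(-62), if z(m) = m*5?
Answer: -828293/74534850 ≈ -0.011113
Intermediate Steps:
z(m) = 5*m
C(B, Q) = -43/65 (C(B, Q) = -43*1/65 = -43/65)
-49/3699 + C(-46, -53)/z(-62) = -49/3699 - 43/(65*(5*(-62))) = -49*1/3699 - 43/65/(-310) = -49/3699 - 43/65*(-1/310) = -49/3699 + 43/20150 = -828293/74534850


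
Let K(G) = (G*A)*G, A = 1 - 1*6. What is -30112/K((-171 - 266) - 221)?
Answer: 7528/541205 ≈ 0.013910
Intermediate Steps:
A = -5 (A = 1 - 6 = -5)
K(G) = -5*G² (K(G) = (G*(-5))*G = (-5*G)*G = -5*G²)
-30112/K((-171 - 266) - 221) = -30112*(-1/(5*((-171 - 266) - 221)²)) = -30112*(-1/(5*(-437 - 221)²)) = -30112/((-5*(-658)²)) = -30112/((-5*432964)) = -30112/(-2164820) = -30112*(-1/2164820) = 7528/541205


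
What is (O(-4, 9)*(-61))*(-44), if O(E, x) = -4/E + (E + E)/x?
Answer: 2684/9 ≈ 298.22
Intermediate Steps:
O(E, x) = -4/E + 2*E/x (O(E, x) = -4/E + (2*E)/x = -4/E + 2*E/x)
(O(-4, 9)*(-61))*(-44) = ((-4/(-4) + 2*(-4)/9)*(-61))*(-44) = ((-4*(-¼) + 2*(-4)*(⅑))*(-61))*(-44) = ((1 - 8/9)*(-61))*(-44) = ((⅑)*(-61))*(-44) = -61/9*(-44) = 2684/9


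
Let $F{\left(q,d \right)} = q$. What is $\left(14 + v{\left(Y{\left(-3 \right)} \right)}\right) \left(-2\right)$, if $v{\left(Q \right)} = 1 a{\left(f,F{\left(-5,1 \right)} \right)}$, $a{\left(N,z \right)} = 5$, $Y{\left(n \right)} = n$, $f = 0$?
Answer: $-38$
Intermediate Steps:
$v{\left(Q \right)} = 5$ ($v{\left(Q \right)} = 1 \cdot 5 = 5$)
$\left(14 + v{\left(Y{\left(-3 \right)} \right)}\right) \left(-2\right) = \left(14 + 5\right) \left(-2\right) = 19 \left(-2\right) = -38$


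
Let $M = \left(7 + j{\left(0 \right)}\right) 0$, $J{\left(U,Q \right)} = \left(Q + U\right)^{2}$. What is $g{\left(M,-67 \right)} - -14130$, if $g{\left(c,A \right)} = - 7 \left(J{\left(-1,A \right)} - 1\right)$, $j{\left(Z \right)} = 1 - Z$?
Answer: $-18231$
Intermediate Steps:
$M = 0$ ($M = \left(7 + \left(1 - 0\right)\right) 0 = \left(7 + \left(1 + 0\right)\right) 0 = \left(7 + 1\right) 0 = 8 \cdot 0 = 0$)
$g{\left(c,A \right)} = 7 - 7 \left(-1 + A\right)^{2}$ ($g{\left(c,A \right)} = - 7 \left(\left(A - 1\right)^{2} - 1\right) = - 7 \left(\left(-1 + A\right)^{2} - 1\right) = - 7 \left(-1 + \left(-1 + A\right)^{2}\right) = 7 - 7 \left(-1 + A\right)^{2}$)
$g{\left(M,-67 \right)} - -14130 = 7 \left(-67\right) \left(2 - -67\right) - -14130 = 7 \left(-67\right) \left(2 + 67\right) + 14130 = 7 \left(-67\right) 69 + 14130 = -32361 + 14130 = -18231$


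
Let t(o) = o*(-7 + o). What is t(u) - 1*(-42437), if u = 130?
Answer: 58427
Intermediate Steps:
t(u) - 1*(-42437) = 130*(-7 + 130) - 1*(-42437) = 130*123 + 42437 = 15990 + 42437 = 58427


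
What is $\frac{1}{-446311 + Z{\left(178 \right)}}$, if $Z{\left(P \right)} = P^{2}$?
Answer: $- \frac{1}{414627} \approx -2.4118 \cdot 10^{-6}$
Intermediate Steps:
$\frac{1}{-446311 + Z{\left(178 \right)}} = \frac{1}{-446311 + 178^{2}} = \frac{1}{-446311 + 31684} = \frac{1}{-414627} = - \frac{1}{414627}$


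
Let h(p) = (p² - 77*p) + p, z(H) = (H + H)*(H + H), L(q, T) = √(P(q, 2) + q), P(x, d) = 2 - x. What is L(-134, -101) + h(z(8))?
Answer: 46080 + √2 ≈ 46081.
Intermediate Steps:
L(q, T) = √2 (L(q, T) = √((2 - q) + q) = √2)
z(H) = 4*H² (z(H) = (2*H)*(2*H) = 4*H²)
h(p) = p² - 76*p
L(-134, -101) + h(z(8)) = √2 + (4*8²)*(-76 + 4*8²) = √2 + (4*64)*(-76 + 4*64) = √2 + 256*(-76 + 256) = √2 + 256*180 = √2 + 46080 = 46080 + √2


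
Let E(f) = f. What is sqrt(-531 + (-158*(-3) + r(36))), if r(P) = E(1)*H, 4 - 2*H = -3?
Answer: I*sqrt(214)/2 ≈ 7.3144*I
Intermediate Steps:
H = 7/2 (H = 2 - 1/2*(-3) = 2 + 3/2 = 7/2 ≈ 3.5000)
r(P) = 7/2 (r(P) = 1*(7/2) = 7/2)
sqrt(-531 + (-158*(-3) + r(36))) = sqrt(-531 + (-158*(-3) + 7/2)) = sqrt(-531 + (474 + 7/2)) = sqrt(-531 + 955/2) = sqrt(-107/2) = I*sqrt(214)/2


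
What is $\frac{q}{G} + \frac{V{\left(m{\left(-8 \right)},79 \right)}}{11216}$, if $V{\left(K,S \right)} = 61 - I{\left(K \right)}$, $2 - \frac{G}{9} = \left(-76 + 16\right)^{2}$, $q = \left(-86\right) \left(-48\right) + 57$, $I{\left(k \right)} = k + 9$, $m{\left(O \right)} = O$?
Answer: $- \frac{624945}{5044396} \approx -0.12389$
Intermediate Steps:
$I{\left(k \right)} = 9 + k$
$q = 4185$ ($q = 4128 + 57 = 4185$)
$G = -32382$ ($G = 18 - 9 \left(-76 + 16\right)^{2} = 18 - 9 \left(-60\right)^{2} = 18 - 32400 = -32382$)
$V{\left(K,S \right)} = 52 - K$ ($V{\left(K,S \right)} = 61 - \left(9 + K\right) = 52 - K$)
$\frac{q}{G} + \frac{V{\left(m{\left(-8 \right)},79 \right)}}{11216} = \frac{4185}{-32382} + \frac{52 - -8}{11216} = 4185 \left(- \frac{1}{32382}\right) + \left(52 + 8\right) \frac{1}{11216} = - \frac{465}{3598} + 60 \cdot \frac{1}{11216} = - \frac{465}{3598} + \frac{15}{2804} = - \frac{624945}{5044396}$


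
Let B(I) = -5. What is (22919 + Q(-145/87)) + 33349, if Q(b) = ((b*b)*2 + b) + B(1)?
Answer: 506402/9 ≈ 56267.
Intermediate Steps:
Q(b) = -5 + b + 2*b**2 (Q(b) = ((b*b)*2 + b) - 5 = (b**2*2 + b) - 5 = (2*b**2 + b) - 5 = (b + 2*b**2) - 5 = -5 + b + 2*b**2)
(22919 + Q(-145/87)) + 33349 = (22919 + (-5 - 145/87 + 2*(-145/87)**2)) + 33349 = (22919 + (-5 - 145*1/87 + 2*(-145*1/87)**2)) + 33349 = (22919 + (-5 - 5/3 + 2*(-5/3)**2)) + 33349 = (22919 + (-5 - 5/3 + 2*(25/9))) + 33349 = (22919 + (-5 - 5/3 + 50/9)) + 33349 = (22919 - 10/9) + 33349 = 206261/9 + 33349 = 506402/9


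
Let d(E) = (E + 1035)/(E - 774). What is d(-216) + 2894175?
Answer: 318359159/110 ≈ 2.8942e+6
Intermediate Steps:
d(E) = (1035 + E)/(-774 + E)
d(-216) + 2894175 = (1035 - 216)/(-774 - 216) + 2894175 = 819/(-990) + 2894175 = -1/990*819 + 2894175 = -91/110 + 2894175 = 318359159/110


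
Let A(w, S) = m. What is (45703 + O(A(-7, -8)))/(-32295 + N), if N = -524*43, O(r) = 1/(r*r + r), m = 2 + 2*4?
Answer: -5027331/6030970 ≈ -0.83359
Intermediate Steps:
m = 10 (m = 2 + 8 = 10)
A(w, S) = 10
O(r) = 1/(r + r²) (O(r) = 1/(r² + r) = 1/(r + r²))
N = -22532
(45703 + O(A(-7, -8)))/(-32295 + N) = (45703 + 1/(10*(1 + 10)))/(-32295 - 22532) = (45703 + (⅒)/11)/(-54827) = (45703 + (⅒)*(1/11))*(-1/54827) = (45703 + 1/110)*(-1/54827) = (5027331/110)*(-1/54827) = -5027331/6030970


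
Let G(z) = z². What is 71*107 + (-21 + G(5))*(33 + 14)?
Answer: 7785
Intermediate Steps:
71*107 + (-21 + G(5))*(33 + 14) = 71*107 + (-21 + 5²)*(33 + 14) = 7597 + (-21 + 25)*47 = 7597 + 4*47 = 7597 + 188 = 7785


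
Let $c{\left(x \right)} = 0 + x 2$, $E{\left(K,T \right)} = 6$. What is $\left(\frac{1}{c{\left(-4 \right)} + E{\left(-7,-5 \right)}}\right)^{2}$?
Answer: $\frac{1}{4} \approx 0.25$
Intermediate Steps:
$c{\left(x \right)} = 2 x$ ($c{\left(x \right)} = 0 + 2 x = 2 x$)
$\left(\frac{1}{c{\left(-4 \right)} + E{\left(-7,-5 \right)}}\right)^{2} = \left(\frac{1}{2 \left(-4\right) + 6}\right)^{2} = \left(\frac{1}{-8 + 6}\right)^{2} = \left(\frac{1}{-2}\right)^{2} = \left(- \frac{1}{2}\right)^{2} = \frac{1}{4}$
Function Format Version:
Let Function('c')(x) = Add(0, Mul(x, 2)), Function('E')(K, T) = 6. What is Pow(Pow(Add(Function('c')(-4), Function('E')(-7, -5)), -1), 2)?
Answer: Rational(1, 4) ≈ 0.25000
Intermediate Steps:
Function('c')(x) = Mul(2, x) (Function('c')(x) = Add(0, Mul(2, x)) = Mul(2, x))
Pow(Pow(Add(Function('c')(-4), Function('E')(-7, -5)), -1), 2) = Pow(Pow(Add(Mul(2, -4), 6), -1), 2) = Pow(Pow(Add(-8, 6), -1), 2) = Pow(Pow(-2, -1), 2) = Pow(Rational(-1, 2), 2) = Rational(1, 4)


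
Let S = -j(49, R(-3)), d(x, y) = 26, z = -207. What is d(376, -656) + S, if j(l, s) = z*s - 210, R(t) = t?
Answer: -385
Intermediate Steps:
j(l, s) = -210 - 207*s (j(l, s) = -207*s - 210 = -210 - 207*s)
S = -411 (S = -(-210 - 207*(-3)) = -(-210 + 621) = -1*411 = -411)
d(376, -656) + S = 26 - 411 = -385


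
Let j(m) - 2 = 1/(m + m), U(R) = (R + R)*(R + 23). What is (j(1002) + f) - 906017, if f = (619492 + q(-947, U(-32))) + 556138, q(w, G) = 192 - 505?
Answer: 539681209/2004 ≈ 2.6930e+5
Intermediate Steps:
U(R) = 2*R*(23 + R) (U(R) = (2*R)*(23 + R) = 2*R*(23 + R))
q(w, G) = -313
j(m) = 2 + 1/(2*m) (j(m) = 2 + 1/(m + m) = 2 + 1/(2*m))
f = 1175317 (f = (619492 - 313) + 556138 = 619179 + 556138 = 1175317)
(j(1002) + f) - 906017 = ((2 + (1/2)/1002) + 1175317) - 906017 = ((2 + (1/2)*(1/1002)) + 1175317) - 906017 = ((2 + 1/2004) + 1175317) - 906017 = (4009/2004 + 1175317) - 906017 = 2355339277/2004 - 906017 = 539681209/2004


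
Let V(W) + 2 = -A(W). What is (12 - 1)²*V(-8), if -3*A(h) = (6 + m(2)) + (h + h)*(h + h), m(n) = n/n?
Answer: 31097/3 ≈ 10366.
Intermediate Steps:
m(n) = 1
A(h) = -7/3 - 4*h²/3 (A(h) = -((6 + 1) + (h + h)*(h + h))/3 = -(7 + (2*h)*(2*h))/3 = -(7 + 4*h²)/3 = -7/3 - 4*h²/3)
V(W) = ⅓ + 4*W²/3 (V(W) = -2 - (-7/3 - 4*W²/3) = -2 + (7/3 + 4*W²/3) = ⅓ + 4*W²/3)
(12 - 1)²*V(-8) = (12 - 1)²*(⅓ + (4/3)*(-8)²) = 11²*(⅓ + (4/3)*64) = 121*(⅓ + 256/3) = 121*(257/3) = 31097/3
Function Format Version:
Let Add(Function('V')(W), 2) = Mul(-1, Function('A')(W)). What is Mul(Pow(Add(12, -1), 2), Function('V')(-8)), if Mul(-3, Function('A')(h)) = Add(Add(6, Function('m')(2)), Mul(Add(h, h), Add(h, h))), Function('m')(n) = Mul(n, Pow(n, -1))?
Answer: Rational(31097, 3) ≈ 10366.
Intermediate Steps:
Function('m')(n) = 1
Function('A')(h) = Add(Rational(-7, 3), Mul(Rational(-4, 3), Pow(h, 2))) (Function('A')(h) = Mul(Rational(-1, 3), Add(Add(6, 1), Mul(Add(h, h), Add(h, h)))) = Mul(Rational(-1, 3), Add(7, Mul(Mul(2, h), Mul(2, h)))) = Mul(Rational(-1, 3), Add(7, Mul(4, Pow(h, 2)))) = Add(Rational(-7, 3), Mul(Rational(-4, 3), Pow(h, 2))))
Function('V')(W) = Add(Rational(1, 3), Mul(Rational(4, 3), Pow(W, 2))) (Function('V')(W) = Add(-2, Mul(-1, Add(Rational(-7, 3), Mul(Rational(-4, 3), Pow(W, 2))))) = Add(-2, Add(Rational(7, 3), Mul(Rational(4, 3), Pow(W, 2)))) = Add(Rational(1, 3), Mul(Rational(4, 3), Pow(W, 2))))
Mul(Pow(Add(12, -1), 2), Function('V')(-8)) = Mul(Pow(Add(12, -1), 2), Add(Rational(1, 3), Mul(Rational(4, 3), Pow(-8, 2)))) = Mul(Pow(11, 2), Add(Rational(1, 3), Mul(Rational(4, 3), 64))) = Mul(121, Add(Rational(1, 3), Rational(256, 3))) = Mul(121, Rational(257, 3)) = Rational(31097, 3)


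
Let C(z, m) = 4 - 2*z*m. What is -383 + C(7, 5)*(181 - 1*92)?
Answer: -6257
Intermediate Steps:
C(z, m) = 4 - 2*m*z
-383 + C(7, 5)*(181 - 1*92) = -383 + (4 - 2*5*7)*(181 - 1*92) = -383 + (4 - 70)*(181 - 92) = -383 - 66*89 = -383 - 5874 = -6257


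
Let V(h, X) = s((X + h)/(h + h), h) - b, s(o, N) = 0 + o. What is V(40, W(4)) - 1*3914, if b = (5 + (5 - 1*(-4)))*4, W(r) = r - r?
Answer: -7939/2 ≈ -3969.5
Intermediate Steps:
s(o, N) = o
W(r) = 0
b = 56 (b = (5 + (5 + 4))*4 = (5 + 9)*4 = 14*4 = 56)
V(h, X) = -56 + (X + h)/(2*h) (V(h, X) = (X + h)/(h + h) - 1*56 = (X + h)/((2*h)) - 56 = (X + h)*(1/(2*h)) - 56 = (X + h)/(2*h) - 56 = -56 + (X + h)/(2*h))
V(40, W(4)) - 1*3914 = (1/2)*(0 - 111*40)/40 - 1*3914 = (1/2)*(1/40)*(0 - 4440) - 3914 = (1/2)*(1/40)*(-4440) - 3914 = -111/2 - 3914 = -7939/2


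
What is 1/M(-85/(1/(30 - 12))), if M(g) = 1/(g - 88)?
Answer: -1618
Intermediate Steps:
M(g) = 1/(-88 + g)
1/M(-85/(1/(30 - 12))) = 1/(1/(-88 - 85/(1/(30 - 12)))) = 1/(1/(-88 - 85/(1/18))) = 1/(1/(-88 - 85/1/18)) = 1/(1/(-88 - 85*18)) = 1/(1/(-88 - 1530)) = 1/(1/(-1618)) = 1/(-1/1618) = -1618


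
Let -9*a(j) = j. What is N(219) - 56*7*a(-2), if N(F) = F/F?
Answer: -775/9 ≈ -86.111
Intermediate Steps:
a(j) = -j/9
N(F) = 1
N(219) - 56*7*a(-2) = 1 - 56*7*(-⅑*(-2)) = 1 - 392*2/9 = 1 - 1*784/9 = 1 - 784/9 = -775/9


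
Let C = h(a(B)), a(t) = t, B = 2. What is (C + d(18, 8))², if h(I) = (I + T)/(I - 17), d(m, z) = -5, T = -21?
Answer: 3136/225 ≈ 13.938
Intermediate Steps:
h(I) = (-21 + I)/(-17 + I) (h(I) = (I - 21)/(I - 17) = (-21 + I)/(-17 + I))
C = 19/15 (C = (-21 + 2)/(-17 + 2) = -19/(-15) = -1/15*(-19) = 19/15 ≈ 1.2667)
(C + d(18, 8))² = (19/15 - 5)² = (-56/15)² = 3136/225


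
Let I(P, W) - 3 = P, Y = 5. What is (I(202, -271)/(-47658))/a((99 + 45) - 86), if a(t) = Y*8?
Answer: -41/381264 ≈ -0.00010754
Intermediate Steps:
I(P, W) = 3 + P
a(t) = 40 (a(t) = 5*8 = 40)
(I(202, -271)/(-47658))/a((99 + 45) - 86) = ((3 + 202)/(-47658))/40 = (205*(-1/47658))*(1/40) = -205/47658*1/40 = -41/381264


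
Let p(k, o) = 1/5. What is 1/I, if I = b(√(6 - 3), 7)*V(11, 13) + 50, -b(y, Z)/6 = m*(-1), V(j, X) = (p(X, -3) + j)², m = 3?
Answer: 25/57698 ≈ 0.00043329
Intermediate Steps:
p(k, o) = ⅕
V(j, X) = (⅕ + j)²
b(y, Z) = 18 (b(y, Z) = -18*(-1) = -6*(-3) = 18)
I = 57698/25 (I = 18*((1 + 5*11)²/25) + 50 = 18*((1 + 55)²/25) + 50 = 18*((1/25)*56²) + 50 = 18*((1/25)*3136) + 50 = 18*(3136/25) + 50 = 56448/25 + 50 = 57698/25 ≈ 2307.9)
1/I = 1/(57698/25) = 25/57698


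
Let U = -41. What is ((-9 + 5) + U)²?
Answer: 2025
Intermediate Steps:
((-9 + 5) + U)² = ((-9 + 5) - 41)² = (-4 - 41)² = (-45)² = 2025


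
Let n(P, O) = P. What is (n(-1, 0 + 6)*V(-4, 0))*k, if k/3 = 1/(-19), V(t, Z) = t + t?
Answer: -24/19 ≈ -1.2632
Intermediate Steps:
V(t, Z) = 2*t
k = -3/19 (k = 3/(-19) = 3*(-1/19) = -3/19 ≈ -0.15789)
(n(-1, 0 + 6)*V(-4, 0))*k = -2*(-4)*(-3/19) = -1*(-8)*(-3/19) = 8*(-3/19) = -24/19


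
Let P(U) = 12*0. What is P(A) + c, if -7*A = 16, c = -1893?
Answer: -1893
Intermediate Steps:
A = -16/7 (A = -1/7*16 = -16/7 ≈ -2.2857)
P(U) = 0
P(A) + c = 0 - 1893 = -1893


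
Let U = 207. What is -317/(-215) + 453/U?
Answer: 54338/14835 ≈ 3.6628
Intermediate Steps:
-317/(-215) + 453/U = -317/(-215) + 453/207 = -317*(-1/215) + 453*(1/207) = 317/215 + 151/69 = 54338/14835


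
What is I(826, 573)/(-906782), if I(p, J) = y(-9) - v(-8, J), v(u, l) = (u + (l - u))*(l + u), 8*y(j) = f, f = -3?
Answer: 2589963/7254256 ≈ 0.35703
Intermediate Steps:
y(j) = -3/8 (y(j) = (⅛)*(-3) = -3/8)
v(u, l) = l*(l + u)
I(p, J) = -3/8 - J*(-8 + J) (I(p, J) = -3/8 - J*(J - 8) = -3/8 - J*(-8 + J))
I(826, 573)/(-906782) = (-3/8 - 1*573² + 8*573)/(-906782) = (-3/8 - 1*328329 + 4584)*(-1/906782) = (-3/8 - 328329 + 4584)*(-1/906782) = -2589963/8*(-1/906782) = 2589963/7254256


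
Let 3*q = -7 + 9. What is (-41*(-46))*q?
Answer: 3772/3 ≈ 1257.3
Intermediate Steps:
q = 2/3 (q = (-7 + 9)/3 = (1/3)*2 = 2/3 ≈ 0.66667)
(-41*(-46))*q = -41*(-46)*(2/3) = 1886*(2/3) = 3772/3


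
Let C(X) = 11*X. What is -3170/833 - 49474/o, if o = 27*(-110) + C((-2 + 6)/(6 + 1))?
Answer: 111359037/8640709 ≈ 12.888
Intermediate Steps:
o = -20746/7 (o = 27*(-110) + 11*((-2 + 6)/(6 + 1)) = -2970 + 11*(4/7) = -2970 + 44/7 = -20746/7 ≈ -2963.7)
-3170/833 - 49474/o = -3170/833 - 49474/(-20746/7) = -3170*1/833 - 49474*(-7/20746) = -3170/833 + 173159/10373 = 111359037/8640709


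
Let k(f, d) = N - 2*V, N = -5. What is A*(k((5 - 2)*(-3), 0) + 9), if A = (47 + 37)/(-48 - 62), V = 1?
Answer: -84/55 ≈ -1.5273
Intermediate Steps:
A = -42/55 (A = 84/(-110) = 84*(-1/110) = -42/55 ≈ -0.76364)
k(f, d) = -7 (k(f, d) = -5 - 2*1 = -5 - 2 = -7)
A*(k((5 - 2)*(-3), 0) + 9) = -42*(-7 + 9)/55 = -42/55*2 = -84/55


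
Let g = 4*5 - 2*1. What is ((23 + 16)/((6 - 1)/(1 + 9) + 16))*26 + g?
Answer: 874/11 ≈ 79.455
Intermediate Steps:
g = 18 (g = 20 - 2 = 18)
((23 + 16)/((6 - 1)/(1 + 9) + 16))*26 + g = ((23 + 16)/((6 - 1)/(1 + 9) + 16))*26 + 18 = (39/(5/10 + 16))*26 + 18 = (39/(5*(⅒) + 16))*26 + 18 = (39/(½ + 16))*26 + 18 = (39/(33/2))*26 + 18 = (39*(2/33))*26 + 18 = (26/11)*26 + 18 = 676/11 + 18 = 874/11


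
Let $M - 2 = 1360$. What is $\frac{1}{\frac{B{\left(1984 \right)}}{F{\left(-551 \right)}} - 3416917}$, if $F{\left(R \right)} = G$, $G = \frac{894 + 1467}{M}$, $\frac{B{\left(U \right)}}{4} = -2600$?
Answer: $- \frac{787}{2693835279} \approx -2.9215 \cdot 10^{-7}$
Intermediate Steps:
$B{\left(U \right)} = -10400$ ($B{\left(U \right)} = 4 \left(-2600\right) = -10400$)
$M = 1362$ ($M = 2 + 1360 = 1362$)
$G = \frac{787}{454}$ ($G = \frac{894 + 1467}{1362} = 2361 \cdot \frac{1}{1362} = \frac{787}{454} \approx 1.7335$)
$F{\left(R \right)} = \frac{787}{454}$
$\frac{1}{\frac{B{\left(1984 \right)}}{F{\left(-551 \right)}} - 3416917} = \frac{1}{- \frac{10400}{\frac{787}{454}} - 3416917} = \frac{1}{\left(-10400\right) \frac{454}{787} - 3416917} = \frac{1}{- \frac{4721600}{787} - 3416917} = \frac{1}{- \frac{2693835279}{787}} = - \frac{787}{2693835279}$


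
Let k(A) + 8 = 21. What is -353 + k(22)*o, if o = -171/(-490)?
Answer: -170747/490 ≈ -348.46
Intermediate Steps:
k(A) = 13 (k(A) = -8 + 21 = 13)
o = 171/490 (o = -171*(-1/490) = 171/490 ≈ 0.34898)
-353 + k(22)*o = -353 + 13*(171/490) = -353 + 2223/490 = -170747/490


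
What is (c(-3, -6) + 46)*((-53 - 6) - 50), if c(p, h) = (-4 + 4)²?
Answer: -5014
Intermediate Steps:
c(p, h) = 0 (c(p, h) = 0² = 0)
(c(-3, -6) + 46)*((-53 - 6) - 50) = (0 + 46)*((-53 - 6) - 50) = 46*(-59 - 50) = 46*(-109) = -5014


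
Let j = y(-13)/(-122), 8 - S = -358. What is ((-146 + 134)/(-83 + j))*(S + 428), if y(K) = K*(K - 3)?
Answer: 581208/5167 ≈ 112.48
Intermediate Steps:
S = 366 (S = 8 - 1*(-358) = 8 + 358 = 366)
y(K) = K*(-3 + K)
j = -104/61 (j = -13*(-3 - 13)/(-122) = -13*(-16)*(-1/122) = 208*(-1/122) = -104/61 ≈ -1.7049)
((-146 + 134)/(-83 + j))*(S + 428) = ((-146 + 134)/(-83 - 104/61))*(366 + 428) = -12/(-5167/61)*794 = -12*(-61/5167)*794 = (732/5167)*794 = 581208/5167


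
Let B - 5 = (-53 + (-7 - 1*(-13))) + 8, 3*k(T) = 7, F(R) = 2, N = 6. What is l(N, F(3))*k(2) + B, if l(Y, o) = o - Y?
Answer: -130/3 ≈ -43.333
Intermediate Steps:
k(T) = 7/3 (k(T) = (1/3)*7 = 7/3)
B = -34 (B = 5 + ((-53 + (-7 - 1*(-13))) + 8) = 5 + ((-53 + (-7 + 13)) + 8) = 5 + ((-53 + 6) + 8) = 5 + (-47 + 8) = 5 - 39 = -34)
l(N, F(3))*k(2) + B = (2 - 1*6)*(7/3) - 34 = (2 - 6)*(7/3) - 34 = -4*7/3 - 34 = -28/3 - 34 = -130/3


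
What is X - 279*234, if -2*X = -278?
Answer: -65147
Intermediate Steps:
X = 139 (X = -½*(-278) = 139)
X - 279*234 = 139 - 279*234 = 139 - 65286 = -65147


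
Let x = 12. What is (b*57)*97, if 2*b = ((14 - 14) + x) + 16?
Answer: 77406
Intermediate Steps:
b = 14 (b = (((14 - 14) + 12) + 16)/2 = ((0 + 12) + 16)/2 = (12 + 16)/2 = (½)*28 = 14)
(b*57)*97 = (14*57)*97 = 798*97 = 77406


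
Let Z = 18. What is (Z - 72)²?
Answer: 2916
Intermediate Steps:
(Z - 72)² = (18 - 72)² = (-54)² = 2916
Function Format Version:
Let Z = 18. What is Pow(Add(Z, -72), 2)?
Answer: 2916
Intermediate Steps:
Pow(Add(Z, -72), 2) = Pow(Add(18, -72), 2) = Pow(-54, 2) = 2916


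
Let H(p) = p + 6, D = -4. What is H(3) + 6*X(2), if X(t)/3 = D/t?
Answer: -27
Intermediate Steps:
H(p) = 6 + p
X(t) = -12/t (X(t) = 3*(-4/t) = -12/t)
H(3) + 6*X(2) = (6 + 3) + 6*(-12/2) = 9 + 6*(-12*½) = 9 + 6*(-6) = 9 - 36 = -27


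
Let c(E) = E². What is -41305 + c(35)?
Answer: -40080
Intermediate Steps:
-41305 + c(35) = -41305 + 35² = -41305 + 1225 = -40080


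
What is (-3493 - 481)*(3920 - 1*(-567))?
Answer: -17831338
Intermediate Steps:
(-3493 - 481)*(3920 - 1*(-567)) = -3974*(3920 + 567) = -3974*4487 = -17831338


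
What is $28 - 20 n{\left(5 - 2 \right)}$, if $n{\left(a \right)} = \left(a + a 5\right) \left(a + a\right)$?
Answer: $-2132$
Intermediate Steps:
$n{\left(a \right)} = 12 a^{2}$ ($n{\left(a \right)} = \left(a + 5 a\right) 2 a = 6 a 2 a = 12 a^{2}$)
$28 - 20 n{\left(5 - 2 \right)} = 28 - 20 \cdot 12 \left(5 - 2\right)^{2} = 28 - 20 \cdot 12 \cdot 3^{2} = 28 - 20 \cdot 12 \cdot 9 = 28 - 2160 = -2132$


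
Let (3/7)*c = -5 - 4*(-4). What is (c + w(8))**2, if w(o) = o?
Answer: 10201/9 ≈ 1133.4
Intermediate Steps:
c = 77/3 (c = 7*(-5 - 4*(-4))/3 = 7*(-5 + 16)/3 = (7/3)*11 = 77/3 ≈ 25.667)
(c + w(8))**2 = (77/3 + 8)**2 = (101/3)**2 = 10201/9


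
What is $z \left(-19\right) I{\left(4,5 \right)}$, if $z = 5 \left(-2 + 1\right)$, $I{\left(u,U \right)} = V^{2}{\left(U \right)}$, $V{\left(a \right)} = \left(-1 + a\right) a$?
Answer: $38000$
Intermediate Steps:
$V{\left(a \right)} = a \left(-1 + a\right)$
$I{\left(u,U \right)} = U^{2} \left(-1 + U\right)^{2}$ ($I{\left(u,U \right)} = \left(U \left(-1 + U\right)\right)^{2} = U^{2} \left(-1 + U\right)^{2}$)
$z = -5$ ($z = 5 \left(-1\right) = -5$)
$z \left(-19\right) I{\left(4,5 \right)} = \left(-5\right) \left(-19\right) 5^{2} \left(-1 + 5\right)^{2} = 95 \cdot 25 \cdot 4^{2} = 95 \cdot 25 \cdot 16 = 95 \cdot 400 = 38000$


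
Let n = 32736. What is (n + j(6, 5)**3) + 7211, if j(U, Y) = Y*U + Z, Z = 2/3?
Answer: 1857257/27 ≈ 68787.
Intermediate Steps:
Z = 2/3 (Z = 2*(1/3) = 2/3 ≈ 0.66667)
j(U, Y) = 2/3 + U*Y (j(U, Y) = Y*U + 2/3 = U*Y + 2/3 = 2/3 + U*Y)
(n + j(6, 5)**3) + 7211 = (32736 + (2/3 + 6*5)**3) + 7211 = (32736 + (2/3 + 30)**3) + 7211 = (32736 + (92/3)**3) + 7211 = (32736 + 778688/27) + 7211 = 1662560/27 + 7211 = 1857257/27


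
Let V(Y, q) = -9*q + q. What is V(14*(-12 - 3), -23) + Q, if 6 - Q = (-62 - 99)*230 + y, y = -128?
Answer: 37348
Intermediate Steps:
Q = 37164 (Q = 6 - ((-62 - 99)*230 - 128) = 6 - (-161*230 - 128) = 6 - (-37030 - 128) = 6 - 1*(-37158) = 6 + 37158 = 37164)
V(Y, q) = -8*q
V(14*(-12 - 3), -23) + Q = -8*(-23) + 37164 = 184 + 37164 = 37348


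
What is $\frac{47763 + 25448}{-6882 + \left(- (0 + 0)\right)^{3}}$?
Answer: $- \frac{73211}{6882} \approx -10.638$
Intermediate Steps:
$\frac{47763 + 25448}{-6882 + \left(- (0 + 0)\right)^{3}} = \frac{73211}{-6882 + \left(\left(-1\right) 0\right)^{3}} = \frac{73211}{-6882 + 0^{3}} = \frac{73211}{-6882 + 0} = \frac{73211}{-6882} = 73211 \left(- \frac{1}{6882}\right) = - \frac{73211}{6882}$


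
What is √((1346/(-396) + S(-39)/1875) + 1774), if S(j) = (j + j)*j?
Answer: √4824878234/1650 ≈ 42.098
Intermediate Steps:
S(j) = 2*j² (S(j) = (2*j)*j = 2*j²)
√((1346/(-396) + S(-39)/1875) + 1774) = √((1346/(-396) + (2*(-39)²)/1875) + 1774) = √((1346*(-1/396) + (2*1521)*(1/1875)) + 1774) = √((-673/198 + 3042*(1/1875)) + 1774) = √((-673/198 + 1014/625) + 1774) = √(-219853/123750 + 1774) = √(219312647/123750) = √4824878234/1650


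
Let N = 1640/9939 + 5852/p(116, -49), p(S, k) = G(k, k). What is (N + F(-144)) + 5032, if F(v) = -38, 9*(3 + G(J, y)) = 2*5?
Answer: 320361850/168963 ≈ 1896.0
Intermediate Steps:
G(J, y) = -17/9 (G(J, y) = -3 + (2*5)/9 = -3 + (⅑)*10 = -3 + 10/9 = -17/9)
p(S, k) = -17/9
N = -523439372/168963 (N = 1640/9939 + 5852/(-17/9) = 1640*(1/9939) + 5852*(-9/17) = 1640/9939 - 52668/17 = -523439372/168963 ≈ -3098.0)
(N + F(-144)) + 5032 = (-523439372/168963 - 38) + 5032 = -529859966/168963 + 5032 = 320361850/168963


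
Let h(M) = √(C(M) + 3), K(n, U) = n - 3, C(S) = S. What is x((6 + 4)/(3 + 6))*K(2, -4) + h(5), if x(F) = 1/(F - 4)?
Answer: 9/26 + 2*√2 ≈ 3.1746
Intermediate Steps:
K(n, U) = -3 + n
x(F) = 1/(-4 + F)
h(M) = √(3 + M) (h(M) = √(M + 3) = √(3 + M))
x((6 + 4)/(3 + 6))*K(2, -4) + h(5) = (-3 + 2)/(-4 + (6 + 4)/(3 + 6)) + √(3 + 5) = -1/(-4 + 10/9) + √8 = -1/(-4 + 10*(⅑)) + 2*√2 = -1/(-4 + 10/9) + 2*√2 = -1/(-26/9) + 2*√2 = -9/26*(-1) + 2*√2 = 9/26 + 2*√2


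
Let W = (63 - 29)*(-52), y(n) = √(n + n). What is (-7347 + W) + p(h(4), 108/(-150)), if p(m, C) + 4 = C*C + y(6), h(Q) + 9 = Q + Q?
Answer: -5699051/625 + 2*√3 ≈ -9115.0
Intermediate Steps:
y(n) = √2*√n (y(n) = √(2*n) = √2*√n)
W = -1768 (W = 34*(-52) = -1768)
h(Q) = -9 + 2*Q (h(Q) = -9 + (Q + Q) = -9 + 2*Q)
p(m, C) = -4 + C² + 2*√3 (p(m, C) = -4 + (C*C + √2*√6) = -4 + (C² + 2*√3) = -4 + C² + 2*√3)
(-7347 + W) + p(h(4), 108/(-150)) = (-7347 - 1768) + (-4 + (108/(-150))² + 2*√3) = -9115 + (-4 + (108*(-1/150))² + 2*√3) = -9115 + (-4 + (-18/25)² + 2*√3) = -9115 + (-4 + 324/625 + 2*√3) = -9115 + (-2176/625 + 2*√3) = -5699051/625 + 2*√3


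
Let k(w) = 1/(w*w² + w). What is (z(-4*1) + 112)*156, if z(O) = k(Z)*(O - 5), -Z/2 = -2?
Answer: 296673/17 ≈ 17451.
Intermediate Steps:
Z = 4 (Z = -2*(-2) = 4)
k(w) = 1/(w + w³) (k(w) = 1/(w³ + w) = 1/(w + w³))
z(O) = -5/68 + O/68 (z(O) = (O - 5)/(4 + 4³) = (-5 + O)/(4 + 64) = (-5 + O)/68 = -5/68 + O/68)
(z(-4*1) + 112)*156 = ((-5/68 + (-4*1)/68) + 112)*156 = ((-5/68 + (1/68)*(-4)) + 112)*156 = ((-5/68 - 1/17) + 112)*156 = (-9/68 + 112)*156 = (7607/68)*156 = 296673/17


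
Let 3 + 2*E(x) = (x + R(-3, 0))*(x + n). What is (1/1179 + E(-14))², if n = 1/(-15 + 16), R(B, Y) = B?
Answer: 16515334144/1390041 ≈ 11881.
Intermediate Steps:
n = 1 (n = 1/1 = 1)
E(x) = -3/2 + (1 + x)*(-3 + x)/2 (E(x) = -3/2 + ((x - 3)*(x + 1))/2 = -3/2 + ((-3 + x)*(1 + x))/2 = -3/2 + ((1 + x)*(-3 + x))/2 = -3/2 + (1 + x)*(-3 + x)/2)
(1/1179 + E(-14))² = (1/1179 + (-3 + (½)*(-14)² - 1*(-14)))² = (1/1179 + (-3 + (½)*196 + 14))² = (1/1179 + (-3 + 98 + 14))² = (1/1179 + 109)² = (128512/1179)² = 16515334144/1390041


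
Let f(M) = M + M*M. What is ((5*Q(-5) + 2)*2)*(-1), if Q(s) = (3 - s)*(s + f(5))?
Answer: -2004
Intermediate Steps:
f(M) = M + M²
Q(s) = (3 - s)*(30 + s) (Q(s) = (3 - s)*(s + 5*(1 + 5)) = (3 - s)*(s + 5*6) = (3 - s)*(s + 30) = (3 - s)*(30 + s))
((5*Q(-5) + 2)*2)*(-1) = ((5*(90 - 1*(-5)² - 27*(-5)) + 2)*2)*(-1) = ((5*(90 - 1*25 + 135) + 2)*2)*(-1) = ((5*(90 - 25 + 135) + 2)*2)*(-1) = ((5*200 + 2)*2)*(-1) = ((1000 + 2)*2)*(-1) = (1002*2)*(-1) = 2004*(-1) = -2004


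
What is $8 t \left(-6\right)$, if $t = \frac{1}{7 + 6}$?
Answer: $- \frac{48}{13} \approx -3.6923$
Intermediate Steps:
$t = \frac{1}{13} \approx 0.076923$
$8 t \left(-6\right) = 8 \cdot \frac{1}{13} \left(-6\right) = \frac{8}{13} \left(-6\right) = - \frac{48}{13}$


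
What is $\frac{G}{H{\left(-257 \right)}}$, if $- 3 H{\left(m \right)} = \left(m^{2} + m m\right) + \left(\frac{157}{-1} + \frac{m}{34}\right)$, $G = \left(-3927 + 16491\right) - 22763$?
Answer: $\frac{1040298}{4485737} \approx 0.23191$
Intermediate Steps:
$G = -10199$ ($G = 12564 - 22763 = -10199$)
$H{\left(m \right)} = \frac{157}{3} - \frac{2 m^{2}}{3} - \frac{m}{102}$ ($H{\left(m \right)} = - \frac{\left(m^{2} + m m\right) + \left(\frac{157}{-1} + \frac{m}{34}\right)}{3} = - \frac{\left(m^{2} + m^{2}\right) + \left(157 \left(-1\right) + m \frac{1}{34}\right)}{3} = - \frac{2 m^{2} + \left(-157 + \frac{m}{34}\right)}{3} = - \frac{-157 + 2 m^{2} + \frac{m}{34}}{3} = \frac{157}{3} - \frac{2 m^{2}}{3} - \frac{m}{102}$)
$\frac{G}{H{\left(-257 \right)}} = - \frac{10199}{\frac{157}{3} - \frac{2 \left(-257\right)^{2}}{3} - - \frac{257}{102}} = - \frac{10199}{\frac{157}{3} - \frac{132098}{3} + \frac{257}{102}} = - \frac{10199}{- \frac{4485737}{102}} = \left(-10199\right) \left(- \frac{102}{4485737}\right) = \frac{1040298}{4485737}$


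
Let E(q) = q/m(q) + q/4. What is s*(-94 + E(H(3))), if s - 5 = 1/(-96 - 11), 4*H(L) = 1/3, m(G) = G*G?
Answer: -350215/856 ≈ -409.13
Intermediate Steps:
m(G) = G²
H(L) = 1/12 (H(L) = (¼)/3 = (¼)*(⅓) = 1/12)
E(q) = 1/q + q/4 (E(q) = q/(q²) + q/4 = q/q² + q*(¼) = 1/q + q/4)
s = 534/107 (s = 5 + 1/(-96 - 11) = 5 + 1/(-107) = 5 - 1/107 = 534/107 ≈ 4.9907)
s*(-94 + E(H(3))) = 534*(-94 + (1/(1/12) + (¼)*(1/12)))/107 = 534*(-94 + (12 + 1/48))/107 = 534*(-94 + 577/48)/107 = (534/107)*(-3935/48) = -350215/856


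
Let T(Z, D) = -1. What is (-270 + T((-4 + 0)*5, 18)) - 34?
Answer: -305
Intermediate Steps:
(-270 + T((-4 + 0)*5, 18)) - 34 = (-270 - 1) - 34 = -271 - 34 = -305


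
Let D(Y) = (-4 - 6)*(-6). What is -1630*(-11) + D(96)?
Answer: 17990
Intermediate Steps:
D(Y) = 60 (D(Y) = -10*(-6) = 60)
-1630*(-11) + D(96) = -1630*(-11) + 60 = 17930 + 60 = 17990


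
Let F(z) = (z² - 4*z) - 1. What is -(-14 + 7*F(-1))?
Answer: -14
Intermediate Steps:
F(z) = -1 + z² - 4*z
-(-14 + 7*F(-1)) = -(-14 + 7*(-1 + (-1)² - 4*(-1))) = -(-14 + 7*(-1 + 1 + 4)) = -(-14 + 7*4) = -(-14 + 28) = -1*14 = -14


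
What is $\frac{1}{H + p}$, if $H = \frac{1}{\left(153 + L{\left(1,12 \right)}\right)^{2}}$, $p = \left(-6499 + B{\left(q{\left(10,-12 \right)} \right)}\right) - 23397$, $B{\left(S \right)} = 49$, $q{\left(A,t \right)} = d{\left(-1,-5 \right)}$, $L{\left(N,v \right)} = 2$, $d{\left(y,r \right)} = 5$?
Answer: $- \frac{24025}{717074174} \approx -3.3504 \cdot 10^{-5}$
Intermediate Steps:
$q{\left(A,t \right)} = 5$
$p = -29847$ ($p = \left(-6499 + 49\right) - 23397 = -6450 - 23397 = -29847$)
$H = \frac{1}{24025}$ ($H = \frac{1}{\left(153 + 2\right)^{2}} = \frac{1}{155^{2}} = \frac{1}{24025} \approx 4.1623 \cdot 10^{-5}$)
$\frac{1}{H + p} = \frac{1}{\frac{1}{24025} - 29847} = \frac{1}{- \frac{717074174}{24025}} = - \frac{24025}{717074174}$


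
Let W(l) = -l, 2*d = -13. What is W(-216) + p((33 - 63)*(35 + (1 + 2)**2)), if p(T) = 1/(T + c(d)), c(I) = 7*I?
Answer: 589894/2731 ≈ 216.00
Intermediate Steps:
d = -13/2 (d = (1/2)*(-13) = -13/2 ≈ -6.5000)
p(T) = 1/(-91/2 + T) (p(T) = 1/(T + 7*(-13/2)) = 1/(T - 91/2) = 1/(-91/2 + T))
W(-216) + p((33 - 63)*(35 + (1 + 2)**2)) = -1*(-216) + 2/(-91 + 2*((33 - 63)*(35 + (1 + 2)**2))) = 216 + 2/(-91 + 2*(-30*(35 + 3**2))) = 216 + 2/(-91 + 2*(-30*(35 + 9))) = 216 + 2/(-91 + 2*(-30*44)) = 216 + 2/(-91 + 2*(-1320)) = 216 + 2/(-91 - 2640) = 216 + 2/(-2731) = 216 + 2*(-1/2731) = 216 - 2/2731 = 589894/2731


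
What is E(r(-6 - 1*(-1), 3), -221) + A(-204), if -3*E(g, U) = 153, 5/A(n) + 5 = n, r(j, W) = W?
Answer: -10664/209 ≈ -51.024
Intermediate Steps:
A(n) = 5/(-5 + n)
E(g, U) = -51 (E(g, U) = -⅓*153 = -51)
E(r(-6 - 1*(-1), 3), -221) + A(-204) = -51 + 5/(-5 - 204) = -51 + 5/(-209) = -51 + 5*(-1/209) = -51 - 5/209 = -10664/209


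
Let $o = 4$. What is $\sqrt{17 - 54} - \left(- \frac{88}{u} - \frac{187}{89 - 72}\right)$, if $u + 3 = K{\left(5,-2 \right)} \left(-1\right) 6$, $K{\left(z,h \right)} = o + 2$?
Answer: $\frac{341}{39} + i \sqrt{37} \approx 8.7436 + 6.0828 i$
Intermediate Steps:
$K{\left(z,h \right)} = 6$ ($K{\left(z,h \right)} = 4 + 2 = 6$)
$u = -39$ ($u = -3 + 6 \left(-1\right) 6 = -3 - 36 = -39$)
$\sqrt{17 - 54} - \left(- \frac{88}{u} - \frac{187}{89 - 72}\right) = \sqrt{17 - 54} - \left(- \frac{88}{-39} - \frac{187}{89 - 72}\right) = \sqrt{-37} - \left(\left(-88\right) \left(- \frac{1}{39}\right) - \frac{187}{17}\right) = i \sqrt{37} - \left(\frac{88}{39} - 11\right) = i \sqrt{37} - - \frac{341}{39} = i \sqrt{37} + \frac{341}{39} = \frac{341}{39} + i \sqrt{37}$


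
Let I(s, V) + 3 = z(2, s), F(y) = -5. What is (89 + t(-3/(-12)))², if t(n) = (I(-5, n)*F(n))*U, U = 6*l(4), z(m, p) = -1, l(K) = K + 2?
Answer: 654481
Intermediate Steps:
l(K) = 2 + K
I(s, V) = -4 (I(s, V) = -3 - 1 = -4)
U = 36 (U = 6*(2 + 4) = 6*6 = 36)
t(n) = 720 (t(n) = -4*(-5)*36 = 20*36 = 720)
(89 + t(-3/(-12)))² = (89 + 720)² = 809² = 654481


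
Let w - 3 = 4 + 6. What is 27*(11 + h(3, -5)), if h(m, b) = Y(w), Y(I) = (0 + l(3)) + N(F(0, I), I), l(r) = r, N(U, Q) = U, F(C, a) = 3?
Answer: 459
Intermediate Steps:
w = 13 (w = 3 + (4 + 6) = 3 + 10 = 13)
Y(I) = 6 (Y(I) = (0 + 3) + 3 = 3 + 3 = 6)
h(m, b) = 6
27*(11 + h(3, -5)) = 27*(11 + 6) = 27*17 = 459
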